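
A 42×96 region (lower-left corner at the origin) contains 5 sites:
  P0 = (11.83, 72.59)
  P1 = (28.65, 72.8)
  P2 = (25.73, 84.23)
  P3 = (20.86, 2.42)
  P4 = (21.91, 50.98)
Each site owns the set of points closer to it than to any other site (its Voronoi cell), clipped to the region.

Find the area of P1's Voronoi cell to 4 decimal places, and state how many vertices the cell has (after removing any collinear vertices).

Area of P1's cell: 422.4260 (4 vertices)

1. box [0,42]×[0,96]: [(0, 0) (42, 0) (42, 96) (0, 96)]
2. ⊥bis P1·P0 via (20.24,72.695): [(21.1476, 0) (42, 0) (42, 96) (19.949, 96)]  |A|=2059.3612
3. ⊥bis P1·P2 via (27.19,78.515): [(20.1897, 76.7266) (21.1476, 0) (42, 0) (42, 82.2985)]  |A|=1697.4458
4. ⊥bis P1·P3 via (24.755,37.61): [(20.1897, 76.7266) (20.6724, 38.0619) (42, 35.7012) (42, 82.2985)]  |A|=919.8942
5. ⊥bis P1·P4 via (25.28,61.89): [(20.1897, 76.7266) (20.3559, 63.411) (42, 56.7253) (42, 82.2985)]  |A|=422.426
6. canonical 4-gon: [(20.1897, 76.7266) (20.3559, 63.411) (42, 56.7253) (42, 82.2985)]
7. shoelace: 422.426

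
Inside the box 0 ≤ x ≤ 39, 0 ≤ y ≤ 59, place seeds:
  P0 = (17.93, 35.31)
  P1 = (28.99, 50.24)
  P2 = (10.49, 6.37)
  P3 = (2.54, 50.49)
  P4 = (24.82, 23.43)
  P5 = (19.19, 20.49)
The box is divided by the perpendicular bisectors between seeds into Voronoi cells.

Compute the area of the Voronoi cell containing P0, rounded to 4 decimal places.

1. box [0,39]×[0,59]: [(0, 0) (39, 0) (39, 59) (0, 59)]
2. ⊥bis P0·P1 via (23.46,42.775): [(0, 0) (39, 0) (39, 31.2631) (1.5577, 59) (0, 59)]  |A|=1781.7339
3. ⊥bis P0·P2 via (14.21,20.84): [(0, 24.4932) (39, 14.4669) (39, 31.2631) (1.5577, 59) (0, 59)]  |A|=1022.0128
4. ⊥bis P0·P3 via (10.235,42.9): [(0, 32.5234) (0, 24.4932) (39, 14.4669) (39, 31.2631) (15.7473, 48.4885)]  |A|=805.3589
5. ⊥bis P0·P4 via (21.375,29.37): [(0, 32.5234) (0, 24.4932) (8.9839, 22.1836) (32.6939, 35.9346) (15.7473, 48.4885)]  |A|=454.542
6. ⊥bis P0·P5 via (18.56,27.9): [(0, 32.5234) (0, 26.322) (18.8885, 27.9279) (32.6939, 35.9346) (15.7473, 48.4885)]  |A|=400.0284
7. canonical 5-gon: [(0, 32.5234) (0, 26.322) (18.8885, 27.9279) (32.6939, 35.9346) (15.7473, 48.4885)]
8. shoelace: 400.0284

Area of P0's cell: 400.0284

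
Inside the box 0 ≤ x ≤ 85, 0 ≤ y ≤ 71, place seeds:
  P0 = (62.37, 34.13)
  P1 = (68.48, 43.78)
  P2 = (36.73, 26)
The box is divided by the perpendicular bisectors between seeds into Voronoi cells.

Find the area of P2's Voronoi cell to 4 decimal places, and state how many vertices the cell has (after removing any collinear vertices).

1. box [0,85]×[0,71]: [(0, 0) (85, 0) (85, 71) (0, 71)]
2. ⊥bis P2·P0 via (49.55,30.065): [(0, 0) (59.0831, 0) (36.5702, 71) (0, 71)]  |A|=3395.6925
3. ⊥bis P2·P1 via (52.605,34.89): [(0, 0) (59.0831, 0) (42.0353, 53.7644) (32.3834, 71) (0, 71)]  |A|=3359.6114
4. canonical 5-gon: [(0, 0) (59.0831, 0) (42.0353, 53.7644) (32.3834, 71) (0, 71)]
5. shoelace: 3359.6114

Area of P2's cell: 3359.6114 (5 vertices)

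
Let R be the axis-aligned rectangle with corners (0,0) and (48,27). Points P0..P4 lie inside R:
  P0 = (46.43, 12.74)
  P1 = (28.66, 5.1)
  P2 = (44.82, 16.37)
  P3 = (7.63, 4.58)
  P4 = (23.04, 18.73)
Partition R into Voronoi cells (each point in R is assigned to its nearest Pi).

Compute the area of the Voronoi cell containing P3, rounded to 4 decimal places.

1. box [0,48]×[0,27]: [(0, 0) (48, 0) (48, 27) (0, 27)]
2. ⊥bis P3·P0 via (27.03,8.66): [(0, 0) (28.8513, 0) (23.1729, 27) (0, 27)]  |A|=702.3268
3. ⊥bis P3·P1 via (18.145,4.84): [(0, 0) (18.2647, 0) (17.5971, 27) (0, 27)]  |A|=484.1334
4. ⊥bis P3·P2 via (26.225,10.475): [(0, 0) (18.2647, 0) (17.5971, 27) (0, 27)]  |A|=484.1334
5. ⊥bis P3·P4 via (15.335,11.655): [(0, 0) (18.2647, 0) (18.0496, 8.6987) (1.2447, 27) (0, 27)]  |A|=334.4985
6. canonical 5-gon: [(0, 0) (18.2647, 0) (18.0496, 8.6987) (1.2447, 27) (0, 27)]
7. shoelace: 334.4985

Area of P3's cell: 334.4985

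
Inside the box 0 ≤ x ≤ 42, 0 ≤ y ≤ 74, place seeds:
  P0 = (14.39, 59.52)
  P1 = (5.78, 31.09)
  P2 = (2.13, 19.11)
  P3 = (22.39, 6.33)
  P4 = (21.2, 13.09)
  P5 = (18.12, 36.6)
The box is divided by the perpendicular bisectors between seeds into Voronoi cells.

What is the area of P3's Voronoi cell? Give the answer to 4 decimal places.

1. box [0,42]×[0,74]: [(0, 0) (42, 0) (42, 74) (0, 74)]
2. ⊥bis P3·P0 via (18.39,32.925): [(0, 30.1591) (0, 0) (42, 0) (42, 36.476)]  |A|=1399.3373
3. ⊥bis P3·P1 via (14.085,18.71): [(40.1545, 36.1985) (0, 9.2612) (0, 0) (42, 0) (42, 36.476)]  |A|=979.7658
4. ⊥bis P3·P2 via (12.26,12.72): [(40.1545, 36.1985) (17.4716, 20.9818) (4.2362, 0) (42, 0) (42, 36.476)]  |A|=854.4199
5. ⊥bis P3·P4 via (21.795,9.71): [(8.9331, 7.4458) (4.2362, 0) (42, 0) (42, 13.2668)]  |A|=359.9377
6. ⊥bis P3·P5 via (20.255,21.465): [(8.9331, 7.4458) (4.2362, 0) (42, 0) (42, 13.2668)]  |A|=359.9377
7. canonical 4-gon: [(8.9331, 7.4458) (4.2362, 0) (42, 0) (42, 13.2668)]
8. shoelace: 359.9377

Area of P3's cell: 359.9377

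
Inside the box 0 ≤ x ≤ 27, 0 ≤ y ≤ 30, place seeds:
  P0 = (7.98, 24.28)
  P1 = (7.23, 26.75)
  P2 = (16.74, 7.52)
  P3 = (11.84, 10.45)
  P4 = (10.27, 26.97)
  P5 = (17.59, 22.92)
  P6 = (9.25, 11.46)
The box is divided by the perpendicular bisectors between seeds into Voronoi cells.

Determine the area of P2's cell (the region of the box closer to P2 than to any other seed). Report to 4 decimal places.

Area of P2's cell: 203.3100

1. box [0,27]×[0,30]: [(0, 0) (27, 0) (27, 30) (0, 30)]
2. ⊥bis P2·P0 via (12.36,15.9): [(0, 9.4398) (0, 0) (27, 0) (27, 23.5519)]  |A|=445.3879
3. ⊥bis P2·P1 via (11.985,17.135): [(0, 9.4398) (0, 0) (27, 0) (27, 23.5519)]  |A|=445.3879
4. ⊥bis P2·P3 via (14.29,8.985): [(21.1821, 20.5111) (8.9173, 0) (27, 0) (27, 23.5519)]  |A|=253.9586
5. ⊥bis P2·P4 via (13.505,17.245): [(20.6504, 19.6219) (8.9173, 0) (27, 0) (27, 21.7341)]  |A|=246.4092
6. ⊥bis P2·P5 via (17.165,15.22): [(17.991, 15.1744) (8.9173, 0) (27, 0) (27, 14.6772)]  |A|=203.31
7. ⊥bis P2·P6 via (12.995,9.49): [(17.991, 15.1744) (8.9173, 0) (27, 0) (27, 14.6772)]  |A|=203.31
8. canonical 4-gon: [(17.991, 15.1744) (8.9173, 0) (27, 0) (27, 14.6772)]
9. shoelace: 203.31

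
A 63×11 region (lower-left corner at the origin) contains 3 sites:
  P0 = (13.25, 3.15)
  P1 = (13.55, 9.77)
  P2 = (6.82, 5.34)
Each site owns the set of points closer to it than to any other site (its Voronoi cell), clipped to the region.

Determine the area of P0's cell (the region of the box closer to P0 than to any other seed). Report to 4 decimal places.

Area of P0's cell: 288.7954

1. box [0,63]×[0,11]: [(0, 0) (63, 0) (63, 11) (0, 11)]
2. ⊥bis P0·P1 via (13.4,6.46): [(0, 7.0673) (0, 0) (63, 0) (63, 4.2123)]  |A|=355.3048
3. ⊥bis P0·P2 via (10.035,4.245): [(10.8291, 6.5765) (8.5892, 0) (63, 0) (63, 4.2123)]  |A|=288.7954
4. canonical 4-gon: [(10.8291, 6.5765) (8.5892, 0) (63, 0) (63, 4.2123)]
5. shoelace: 288.7954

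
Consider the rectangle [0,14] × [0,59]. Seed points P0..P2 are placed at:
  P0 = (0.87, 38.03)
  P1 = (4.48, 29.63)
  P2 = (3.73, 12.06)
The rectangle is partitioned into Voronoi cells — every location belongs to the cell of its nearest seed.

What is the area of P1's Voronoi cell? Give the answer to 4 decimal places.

1. box [0,14]×[0,59]: [(0, 0) (14, 0) (14, 59) (0, 59)]
2. ⊥bis P1·P0 via (2.675,33.83): [(0, 32.6804) (0, 0) (14, 0) (14, 38.6971)]  |A|=499.6421
3. ⊥bis P1·P2 via (4.105,20.845): [(0, 32.6804) (0, 21.0202) (14, 20.4226) (14, 38.6971)]  |A|=209.5422
4. canonical 4-gon: [(0, 32.6804) (0, 21.0202) (14, 20.4226) (14, 38.6971)]
5. shoelace: 209.5422

Area of P1's cell: 209.5422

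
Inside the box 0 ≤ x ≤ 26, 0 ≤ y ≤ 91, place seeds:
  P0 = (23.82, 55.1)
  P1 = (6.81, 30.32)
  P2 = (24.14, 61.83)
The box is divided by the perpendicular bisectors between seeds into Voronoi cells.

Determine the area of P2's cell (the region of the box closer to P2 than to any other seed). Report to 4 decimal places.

1. box [0,26]×[0,91]: [(0, 0) (26, 0) (26, 91) (0, 91)]
2. ⊥bis P2·P0 via (23.98,58.465): [(0, 59.6052) (26, 58.369) (26, 91) (0, 91)]  |A|=832.3359
3. ⊥bis P2·P1 via (15.475,46.075): [(0, 59.6052) (26, 58.369) (26, 91) (0, 91)]  |A|=832.3359
4. canonical 4-gon: [(0, 59.6052) (26, 58.369) (26, 91) (0, 91)]
5. shoelace: 832.3359

Area of P2's cell: 832.3359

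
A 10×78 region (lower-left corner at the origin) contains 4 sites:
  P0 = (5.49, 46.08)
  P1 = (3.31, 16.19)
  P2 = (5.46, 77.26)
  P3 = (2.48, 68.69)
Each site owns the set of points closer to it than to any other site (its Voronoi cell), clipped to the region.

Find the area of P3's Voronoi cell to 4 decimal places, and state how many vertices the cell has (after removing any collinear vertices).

Area of P3's cell: 150.9672 (4 vertices)

1. box [0,10]×[0,78]: [(0, 0) (10, 0) (10, 78) (0, 78)]
2. ⊥bis P3·P0 via (3.985,57.385): [(0, 56.8545) (10, 58.1858) (10, 78) (0, 78)]  |A|=204.7988
3. ⊥bis P3·P1 via (2.895,42.44): [(0, 56.8545) (10, 58.1858) (10, 78) (0, 78)]  |A|=204.7988
4. ⊥bis P3·P2 via (3.97,72.975): [(0, 74.3555) (0, 56.8545) (10, 58.1858) (10, 70.8782)]  |A|=150.9672
5. canonical 4-gon: [(0, 74.3555) (0, 56.8545) (10, 58.1858) (10, 70.8782)]
6. shoelace: 150.9672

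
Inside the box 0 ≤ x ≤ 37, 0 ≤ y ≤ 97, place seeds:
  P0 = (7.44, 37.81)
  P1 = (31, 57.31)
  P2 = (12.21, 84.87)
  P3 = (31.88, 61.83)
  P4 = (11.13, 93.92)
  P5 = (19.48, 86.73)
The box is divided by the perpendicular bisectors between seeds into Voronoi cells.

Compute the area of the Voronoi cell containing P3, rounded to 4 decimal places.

1. box [0,37]×[0,97]: [(0, 0) (37, 0) (37, 97) (0, 97)]
2. ⊥bis P3·P0 via (19.66,49.82): [(0, 69.8238) (37, 32.1768) (37, 97) (0, 97)]  |A|=1701.9895
3. ⊥bis P3·P1 via (31.44,59.57): [(0, 69.8238) (5.0228, 64.7132) (37, 58.4875) (37, 97) (0, 97)]  |A|=1281.3174
4. ⊥bis P3·P2 via (22.045,73.35): [(10.6461, 63.6184) (37, 58.4875) (37, 86.1176)]  |A|=364.08
5. ⊥bis P3·P4 via (21.505,77.875): [(10.6461, 63.6184) (37, 58.4875) (37, 86.1176)]  |A|=364.08
6. ⊥bis P3·P5 via (25.68,74.28): [(19.5707, 71.2376) (10.6461, 63.6184) (37, 58.4875) (37, 79.9173)]  |A|=310.0466
7. canonical 4-gon: [(19.5707, 71.2376) (10.6461, 63.6184) (37, 58.4875) (37, 79.9173)]
8. shoelace: 310.0466

Area of P3's cell: 310.0466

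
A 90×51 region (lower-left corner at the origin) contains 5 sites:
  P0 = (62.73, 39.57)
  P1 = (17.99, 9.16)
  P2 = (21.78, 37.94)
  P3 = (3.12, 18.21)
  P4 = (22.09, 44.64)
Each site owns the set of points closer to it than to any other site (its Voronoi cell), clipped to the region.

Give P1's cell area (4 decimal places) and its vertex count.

Area of P1's cell: 899.5064 (4 vertices)

1. box [0,90]×[0,51]: [(0, 0) (90, 0) (90, 51) (0, 51)]
2. ⊥bis P1·P0 via (40.36,24.365): [(0, 0) (56.921, 0) (22.2561, 51) (0, 51)]  |A|=2019.0153
3. ⊥bis P1·P2 via (19.885,23.55): [(0, 26.1686) (0, 0) (56.921, 0) (42.9813, 20.5085)]  |A|=1146.0625
4. ⊥bis P1·P3 via (10.555,13.685): [(16.8057, 23.9555) (2.2262, 0) (56.921, 0) (42.9813, 20.5085)]  |A|=899.5064
5. ⊥bis P1·P4 via (20.04,26.9): [(16.8057, 23.9555) (2.2262, 0) (56.921, 0) (42.9813, 20.5085)]  |A|=899.5064
6. canonical 4-gon: [(16.8057, 23.9555) (2.2262, 0) (56.921, 0) (42.9813, 20.5085)]
7. shoelace: 899.5064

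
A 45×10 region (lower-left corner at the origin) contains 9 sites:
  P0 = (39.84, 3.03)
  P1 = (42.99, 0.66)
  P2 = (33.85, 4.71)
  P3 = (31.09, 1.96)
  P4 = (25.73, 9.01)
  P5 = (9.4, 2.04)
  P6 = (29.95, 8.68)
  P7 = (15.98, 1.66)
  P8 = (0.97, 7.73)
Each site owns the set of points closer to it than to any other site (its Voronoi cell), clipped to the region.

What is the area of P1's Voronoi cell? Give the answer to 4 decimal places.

1. box [0,45]×[0,10]: [(0, 0) (45, 0) (45, 10) (0, 10)]
2. ⊥bis P1·P0 via (41.415,1.845): [(40.0269, 0) (45, 0) (45, 6.6099)]  |A|=16.4359
3. ⊥bis P1·P2 via (38.42,2.685): [(40.0269, 0) (45, 0) (45, 6.6099)]  |A|=16.4359
4. ⊥bis P1·P3 via (37.04,1.31): [(40.0269, 0) (45, 0) (45, 6.6099)]  |A|=16.4359
5. ⊥bis P1·P4 via (34.36,4.835): [(40.0269, 0) (45, 0) (45, 6.6099)]  |A|=16.4359
6. ⊥bis P1·P5 via (26.195,1.35): [(40.0269, 0) (45, 0) (45, 6.6099)]  |A|=16.4359
7. ⊥bis P1·P6 via (36.47,4.67): [(40.0269, 0) (45, 0) (45, 6.6099)]  |A|=16.4359
8. ⊥bis P1·P7 via (29.485,1.16): [(40.0269, 0) (45, 0) (45, 6.6099)]  |A|=16.4359
9. ⊥bis P1·P8 via (21.98,4.195): [(40.0269, 0) (45, 0) (45, 6.6099)]  |A|=16.4359
10. canonical 3-gon: [(40.0269, 0) (45, 0) (45, 6.6099)]
11. shoelace: 16.4359

Area of P1's cell: 16.4359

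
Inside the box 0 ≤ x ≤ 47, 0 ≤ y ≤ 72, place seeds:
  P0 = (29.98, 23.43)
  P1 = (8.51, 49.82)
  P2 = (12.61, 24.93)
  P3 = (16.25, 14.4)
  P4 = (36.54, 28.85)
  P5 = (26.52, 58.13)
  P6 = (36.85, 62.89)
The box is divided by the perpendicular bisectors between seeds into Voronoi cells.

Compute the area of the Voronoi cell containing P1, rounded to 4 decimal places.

Area of P1's cell: 586.9017

1. box [0,47]×[0,72]: [(0, 0) (47, 0) (47, 72) (0, 72)]
2. ⊥bis P1·P0 via (19.245,36.625): [(0, 20.9679) (47, 59.2055) (47, 72) (0, 72)]  |A|=1499.9241
3. ⊥bis P1·P2 via (10.56,37.375): [(0, 35.6355) (22.6058, 39.3592) (47, 59.2055) (47, 72) (0, 72)]  |A|=1334.1378
4. ⊥bis P1·P3 via (12.38,32.11): [(0, 35.6355) (22.6058, 39.3592) (47, 59.2055) (47, 72) (0, 72)]  |A|=1334.1378
5. ⊥bis P1·P4 via (22.525,39.335): [(0, 35.6355) (22.5343, 39.3475) (46.9626, 72) (0, 72)]  |A|=1176.4481
6. ⊥bis P1·P5 via (17.515,53.975): [(0, 35.6355) (22.5343, 39.3475) (23.6044, 40.7777) (9.1981, 72) (0, 72)]  |A|=586.9017
7. ⊥bis P1·P6 via (22.68,56.355): [(0, 35.6355) (22.5343, 39.3475) (23.6044, 40.7777) (9.1981, 72) (0, 72)]  |A|=586.9017
8. canonical 5-gon: [(0, 35.6355) (22.5343, 39.3475) (23.6044, 40.7777) (9.1981, 72) (0, 72)]
9. shoelace: 586.9017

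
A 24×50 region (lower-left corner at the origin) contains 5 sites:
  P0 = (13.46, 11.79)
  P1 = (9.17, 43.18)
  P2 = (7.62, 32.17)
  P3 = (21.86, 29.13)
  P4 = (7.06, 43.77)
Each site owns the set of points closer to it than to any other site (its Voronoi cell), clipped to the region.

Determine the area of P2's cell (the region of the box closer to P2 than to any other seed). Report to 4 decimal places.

Area of P2's cell: 240.3442

1. box [0,24]×[0,50]: [(0, 0) (24, 0) (24, 50) (0, 50)]
2. ⊥bis P2·P0 via (10.54,21.98): [(0, 18.9597) (24, 25.837) (24, 50) (0, 50)]  |A|=662.4391
3. ⊥bis P2·P1 via (8.395,37.675): [(0, 38.8569) (0, 18.9597) (24, 25.837) (24, 35.4781)]  |A|=354.4587
4. ⊥bis P2·P3 via (14.74,30.65): [(16.0108, 36.6028) (0, 38.8569) (0, 18.9597) (13.0422, 22.697)]  |A|=244.4186
5. ⊥bis P2·P4 via (7.34,37.97): [(16.0108, 36.6028) (6.5652, 37.9326) (0, 37.6157) (0, 18.9597) (13.0422, 22.697)]  |A|=240.3442
6. canonical 5-gon: [(16.0108, 36.6028) (6.5652, 37.9326) (0, 37.6157) (0, 18.9597) (13.0422, 22.697)]
7. shoelace: 240.3442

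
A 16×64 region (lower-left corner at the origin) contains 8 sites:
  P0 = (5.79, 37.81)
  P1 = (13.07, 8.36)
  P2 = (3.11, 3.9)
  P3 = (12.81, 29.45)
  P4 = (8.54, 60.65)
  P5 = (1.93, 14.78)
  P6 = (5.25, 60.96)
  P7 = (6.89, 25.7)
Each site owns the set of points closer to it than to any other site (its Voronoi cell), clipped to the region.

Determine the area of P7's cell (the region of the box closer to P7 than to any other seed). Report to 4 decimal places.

Area of P7's cell: 137.0039

1. box [0,16]×[0,64]: [(0, 0) (16, 0) (16, 64) (0, 64)]
2. ⊥bis P7·P0 via (6.34,31.755): [(0, 31.1791) (0, 0) (16, 0) (16, 32.6325)]  |A|=510.4926
3. ⊥bis P7·P1 via (9.98,17.03): [(0, 31.1791) (0, 13.4731) (16, 19.1755) (16, 32.6325)]  |A|=249.3033
4. ⊥bis P7·P2 via (5,14.8): [(0, 31.1791) (0, 15.667) (4.141, 14.949) (16, 19.1755) (16, 32.6325)]  |A|=244.761
5. ⊥bis P7·P3 via (9.85,27.575): [(7.1553, 31.8291) (0, 31.1791) (0, 15.667) (4.141, 14.949) (15.3234, 18.9344)]  |A|=179.9023
6. ⊥bis P7·P4 via (7.715,43.175): [(7.1553, 31.8291) (0, 31.1791) (0, 15.667) (4.141, 14.949) (15.3234, 18.9344)]  |A|=179.9023
7. ⊥bis P7·P5 via (4.41,20.24): [(7.1553, 31.8291) (0, 31.1791) (0, 22.2431) (10.8189, 17.329) (15.3234, 18.9344)]  |A|=137.0039
8. ⊥bis P7·P6 via (6.07,43.33): [(7.1553, 31.8291) (0, 31.1791) (0, 22.2431) (10.8189, 17.329) (15.3234, 18.9344)]  |A|=137.0039
9. canonical 5-gon: [(7.1553, 31.8291) (0, 31.1791) (0, 22.2431) (10.8189, 17.329) (15.3234, 18.9344)]
10. shoelace: 137.0039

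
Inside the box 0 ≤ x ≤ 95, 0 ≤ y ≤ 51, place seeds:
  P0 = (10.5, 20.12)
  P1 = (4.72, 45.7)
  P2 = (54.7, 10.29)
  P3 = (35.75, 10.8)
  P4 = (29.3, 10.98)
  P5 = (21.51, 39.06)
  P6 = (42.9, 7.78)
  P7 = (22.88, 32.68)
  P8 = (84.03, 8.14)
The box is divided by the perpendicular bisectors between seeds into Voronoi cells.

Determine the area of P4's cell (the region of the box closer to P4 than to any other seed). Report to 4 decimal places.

1. box [0,95]×[0,51]: [(0, 0) (95, 0) (95, 51) (0, 51)]
2. ⊥bis P4·P0 via (19.9,15.55): [(12.3401, 0) (95, 0) (95, 51) (37.1347, 51)]  |A|=3583.3929
3. ⊥bis P4·P1 via (17.01,28.34): [(30.8982, 38.1722) (12.3401, 0) (95, 0) (95, 51) (49.0179, 51)]  |A|=3507.1749
4. ⊥bis P4·P2 via (42,10.635): [(42.9804, 46.7257) (30.8982, 38.1722) (12.3401, 0) (41.7111, 0)]  |A|=837.4242
5. ⊥bis P4·P3 via (32.525,10.89): [(33.3345, 39.8969) (30.8982, 38.1722) (12.3401, 0) (32.2211, 0)]  |A|=427.0909
6. ⊥bis P4·P5 via (25.405,25.02): [(32.978, 27.1209) (24.3636, 24.7311) (12.3401, 0) (32.2211, 0)]  |A|=361.7504
7. ⊥bis P4·P6 via (36.1,9.38): [(32.978, 27.1209) (24.3636, 24.7311) (12.3401, 0) (32.2211, 0)]  |A|=361.7504
8. ⊥bis P4·P7 via (26.09,21.83): [(32.8864, 23.8407) (22.4262, 20.746) (12.3401, 0) (32.2211, 0)]  |A|=329.8871
9. ⊥bis P4·P8 via (56.665,9.56): [(32.8864, 23.8407) (22.4262, 20.746) (12.3401, 0) (32.2211, 0)]  |A|=329.8871
10. canonical 4-gon: [(32.8864, 23.8407) (22.4262, 20.746) (12.3401, 0) (32.2211, 0)]
11. shoelace: 329.8871

Area of P4's cell: 329.8871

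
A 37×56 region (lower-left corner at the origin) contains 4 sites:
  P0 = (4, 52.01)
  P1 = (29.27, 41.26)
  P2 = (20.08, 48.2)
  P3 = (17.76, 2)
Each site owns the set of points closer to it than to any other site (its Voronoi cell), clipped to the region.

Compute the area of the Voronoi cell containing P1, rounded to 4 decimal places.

Area of P1's cell: 571.9651

1. box [0,37]×[0,56]: [(0, 0) (37, 0) (37, 56) (0, 56)]
2. ⊥bis P1·P0 via (16.635,46.635): [(0, 7.5311) (0, 0) (37, 0) (37, 56) (20.6189, 56)]  |A|=1572.3122
3. ⊥bis P1·P2 via (24.675,44.73): [(4.4073, 17.8913) (0, 7.5311) (0, 0) (37, 0) (37, 56) (33.1858, 56)]  |A|=1332.8597
4. ⊥bis P1·P3 via (23.515,21.63): [(10.1824, 25.5388) (37, 17.6766) (37, 56) (33.1858, 56)]  |A|=571.9651
5. canonical 4-gon: [(10.1824, 25.5388) (37, 17.6766) (37, 56) (33.1858, 56)]
6. shoelace: 571.9651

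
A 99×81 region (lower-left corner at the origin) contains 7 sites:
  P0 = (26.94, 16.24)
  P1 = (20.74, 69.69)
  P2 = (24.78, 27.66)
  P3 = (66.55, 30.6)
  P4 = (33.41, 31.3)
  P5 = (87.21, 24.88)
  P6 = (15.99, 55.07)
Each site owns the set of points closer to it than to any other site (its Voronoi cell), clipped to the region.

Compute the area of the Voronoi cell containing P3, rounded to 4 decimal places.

1. box [0,99]×[0,81]: [(0, 0) (99, 0) (99, 81) (0, 81)]
2. ⊥bis P3·P0 via (46.745,23.42): [(55.2356, 0) (99, 0) (99, 81) (25.8703, 81)]  |A|=4734.2145
3. ⊥bis P3·P1 via (43.645,50.145): [(39.0209, 44.7259) (55.2356, 0) (99, 0) (99, 81) (69.9738, 81)]  |A|=3934.3069
4. ⊥bis P3·P2 via (45.665,29.13): [(44.1446, 50.7305) (45.9035, 25.7411) (55.2356, 0) (99, 0) (99, 81) (69.9738, 81)]  |A|=3865.006
5. ⊥bis P3·P4 via (49.98,30.95): [(50.5565, 58.2447) (49.6516, 15.4026) (55.2356, 0) (99, 0) (99, 81) (69.9738, 81)]  |A|=3693.3173
6. ⊥bis P3·P5 via (76.88,27.74): [(50.5565, 58.2447) (49.6516, 15.4026) (55.2356, 0) (69.1998, 0) (91.6258, 81) (69.9738, 81)]  |A|=2187.7524
7. ⊥bis P3·P6 via (41.27,42.835): [(50.5565, 58.2447) (49.6516, 15.4026) (55.2356, 0) (69.1998, 0) (91.6258, 81) (69.9738, 81)]  |A|=2187.7524
8. canonical 6-gon: [(50.5565, 58.2447) (49.6516, 15.4026) (55.2356, 0) (69.1998, 0) (91.6258, 81) (69.9738, 81)]
9. shoelace: 2187.7524

Area of P3's cell: 2187.7524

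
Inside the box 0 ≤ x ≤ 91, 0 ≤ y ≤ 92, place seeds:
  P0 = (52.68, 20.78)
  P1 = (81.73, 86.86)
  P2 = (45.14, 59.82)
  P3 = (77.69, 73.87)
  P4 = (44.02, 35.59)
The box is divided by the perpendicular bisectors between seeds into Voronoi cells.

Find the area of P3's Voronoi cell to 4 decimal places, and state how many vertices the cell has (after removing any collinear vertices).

1. box [0,91]×[0,92]: [(0, 0) (91, 0) (91, 92) (0, 92)]
2. ⊥bis P3·P0 via (65.185,47.325): [(0, 78.0328) (91, 35.1639) (91, 92) (0, 92)]  |A|=3221.5507
3. ⊥bis P3·P1 via (79.71,80.365): [(0, 78.0328) (91, 35.1639) (91, 76.8537) (42.2994, 92) (0, 92)]  |A|=2852.7344
4. ⊥bis P3·P2 via (61.415,66.845): [(71.029, 44.572) (91, 35.1639) (91, 76.8537) (51.8374, 89.0336)]  |A|=1170.0338
5. ⊥bis P3·P4 via (60.855,54.73): [(70.1876, 46.5213) (73.9894, 43.1774) (91, 35.1639) (91, 76.8537) (51.8374, 89.0336)]  |A|=1167.7351
6. canonical 5-gon: [(70.1876, 46.5213) (73.9894, 43.1774) (91, 35.1639) (91, 76.8537) (51.8374, 89.0336)]
7. shoelace: 1167.7351

Area of P3's cell: 1167.7351 (5 vertices)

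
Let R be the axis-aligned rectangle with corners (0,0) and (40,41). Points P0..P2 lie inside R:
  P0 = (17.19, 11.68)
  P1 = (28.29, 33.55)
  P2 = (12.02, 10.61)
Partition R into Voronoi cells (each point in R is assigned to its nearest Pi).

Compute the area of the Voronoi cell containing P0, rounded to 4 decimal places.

Area of P0's cell: 530.7829

1. box [0,40]×[0,41]: [(0, 0) (40, 0) (40, 41) (0, 41)]
2. ⊥bis P0·P1 via (22.74,22.615): [(0, 34.1566) (0, 0) (40, 0) (40, 13.8548)]  |A|=960.2269
3. ⊥bis P0·P2 via (14.605,11.145): [(10.9977, 28.5747) (16.9116, 0) (40, 0) (40, 13.8548)]  |A|=530.7829
4. canonical 4-gon: [(10.9977, 28.5747) (16.9116, 0) (40, 0) (40, 13.8548)]
5. shoelace: 530.7829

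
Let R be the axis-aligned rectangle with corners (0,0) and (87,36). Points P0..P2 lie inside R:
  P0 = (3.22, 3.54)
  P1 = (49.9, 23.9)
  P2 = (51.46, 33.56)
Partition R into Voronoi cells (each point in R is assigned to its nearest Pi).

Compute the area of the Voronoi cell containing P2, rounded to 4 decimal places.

Area of P2's cell: 523.6948

1. box [0,87]×[0,36]: [(0, 0) (87, 0) (87, 36) (0, 36)]
2. ⊥bis P2·P0 via (27.34,18.55): [(38.8838, 0) (87, 0) (87, 36) (16.4808, 36)]  |A|=2135.4384
3. ⊥bis P2·P1 via (50.68,28.73): [(17.6895, 34.0577) (87, 22.8647) (87, 36) (16.4808, 36)]  |A|=523.6948
4. canonical 4-gon: [(17.6895, 34.0577) (87, 22.8647) (87, 36) (16.4808, 36)]
5. shoelace: 523.6948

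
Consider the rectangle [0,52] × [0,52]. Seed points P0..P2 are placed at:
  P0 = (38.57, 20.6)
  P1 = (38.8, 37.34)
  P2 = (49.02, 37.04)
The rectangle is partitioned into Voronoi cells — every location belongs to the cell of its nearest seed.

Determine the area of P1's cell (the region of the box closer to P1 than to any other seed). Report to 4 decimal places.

1. box [0,52]×[0,52]: [(0, 0) (52, 0) (52, 52) (0, 52)]
2. ⊥bis P1·P0 via (38.685,28.97): [(0, 29.5015) (52, 28.7871) (52, 52) (0, 52)]  |A|=1188.4971
3. ⊥bis P1·P2 via (43.91,37.19): [(0, 29.5015) (43.6667, 28.9016) (44.3447, 52) (0, 52)]  |A|=1003.3646
4. canonical 4-gon: [(0, 29.5015) (43.6667, 28.9016) (44.3447, 52) (0, 52)]
5. shoelace: 1003.3646

Area of P1's cell: 1003.3646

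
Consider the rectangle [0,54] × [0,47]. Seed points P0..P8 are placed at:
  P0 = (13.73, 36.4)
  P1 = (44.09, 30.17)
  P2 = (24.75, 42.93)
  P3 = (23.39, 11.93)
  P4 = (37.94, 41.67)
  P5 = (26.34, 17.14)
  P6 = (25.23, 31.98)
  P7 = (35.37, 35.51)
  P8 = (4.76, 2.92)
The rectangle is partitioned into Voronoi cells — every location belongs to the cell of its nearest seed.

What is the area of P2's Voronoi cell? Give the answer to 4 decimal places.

1. box [0,54]×[0,47]: [(0, 0) (54, 0) (54, 47) (0, 47)]
2. ⊥bis P2·P0 via (19.24,39.665): [(42.7439, 0) (54, 0) (54, 47) (14.8936, 47)]  |A|=1183.5203
3. ⊥bis P2·P1 via (34.42,36.55): [(27.3951, 25.9025) (41.3146, 47) (14.8936, 47)]  |A|=278.7088
4. ⊥bis P2·P3 via (24.07,27.43): [(26.5545, 27.321) (28.281, 27.2453) (41.3146, 47) (14.8936, 47)]  |A|=277.5161
5. ⊥bis P2·P4 via (31.345,42.3): [(26.5545, 27.321) (28.281, 27.2453) (30.1821, 30.1268) (31.794, 47) (14.8936, 47)]  |A|=197.1941
6. ⊥bis P2·P5 via (25.545,30.035): [(24.9674, 29.9994) (30.2008, 30.322) (31.794, 47) (14.8936, 47)]  |A|=187.0422
7. ⊥bis P2·P6 via (24.99,37.455): [(20.662, 37.2653) (30.9069, 37.7144) (31.794, 47) (14.8936, 47)]  |A|=129.6266
8. ⊥bis P2·P7 via (30.06,39.22): [(20.662, 37.2653) (28.9481, 37.6285) (31.2077, 40.8627) (31.794, 47) (14.8936, 47)]  |A|=126.556
9. ⊥bis P2·P8 via (14.755,22.925): [(20.662, 37.2653) (28.9481, 37.6285) (31.2077, 40.8627) (31.794, 47) (14.8936, 47)]  |A|=126.556
10. canonical 5-gon: [(20.662, 37.2653) (28.9481, 37.6285) (31.2077, 40.8627) (31.794, 47) (14.8936, 47)]
11. shoelace: 126.556

Area of P2's cell: 126.5560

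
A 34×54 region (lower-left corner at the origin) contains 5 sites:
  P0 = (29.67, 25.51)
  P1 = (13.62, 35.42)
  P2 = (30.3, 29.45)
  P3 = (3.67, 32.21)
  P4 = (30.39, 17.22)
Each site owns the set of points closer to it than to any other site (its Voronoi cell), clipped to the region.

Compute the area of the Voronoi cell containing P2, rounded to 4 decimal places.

1. box [0,34]×[0,54]: [(0, 0) (34, 0) (34, 54) (0, 54)]
2. ⊥bis P2·P0 via (29.985,27.48): [(0, 32.2746) (34, 26.838) (34, 54) (0, 54)]  |A|=831.0864
3. ⊥bis P2·P1 via (21.96,32.435): [(20.7169, 28.9619) (34, 26.838) (34, 54) (29.6784, 54)]  |A|=234.4992
4. ⊥bis P2·P3 via (16.985,30.83): [(20.7169, 28.9619) (34, 26.838) (34, 54) (29.6784, 54)]  |A|=234.4992
5. ⊥bis P2·P4 via (30.345,23.335): [(20.7169, 28.9619) (34, 26.838) (34, 54) (29.6784, 54)]  |A|=234.4992
6. canonical 4-gon: [(20.7169, 28.9619) (34, 26.838) (34, 54) (29.6784, 54)]
7. shoelace: 234.4992

Area of P2's cell: 234.4992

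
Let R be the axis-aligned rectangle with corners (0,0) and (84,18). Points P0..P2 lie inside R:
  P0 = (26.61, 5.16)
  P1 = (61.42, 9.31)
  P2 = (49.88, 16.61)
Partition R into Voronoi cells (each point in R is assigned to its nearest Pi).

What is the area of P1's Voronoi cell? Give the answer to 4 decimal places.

1. box [0,84]×[0,18]: [(0, 0) (84, 0) (84, 18) (0, 18)]
2. ⊥bis P1·P0 via (44.015,7.235): [(44.8775, 0) (84, 0) (84, 18) (42.7316, 18)]  |A|=723.5176
3. ⊥bis P1·P2 via (55.65,12.96): [(47.4517, 0) (84, 0) (84, 18) (58.8382, 18)]  |A|=555.3905
4. canonical 4-gon: [(47.4517, 0) (84, 0) (84, 18) (58.8382, 18)]
5. shoelace: 555.3905

Area of P1's cell: 555.3905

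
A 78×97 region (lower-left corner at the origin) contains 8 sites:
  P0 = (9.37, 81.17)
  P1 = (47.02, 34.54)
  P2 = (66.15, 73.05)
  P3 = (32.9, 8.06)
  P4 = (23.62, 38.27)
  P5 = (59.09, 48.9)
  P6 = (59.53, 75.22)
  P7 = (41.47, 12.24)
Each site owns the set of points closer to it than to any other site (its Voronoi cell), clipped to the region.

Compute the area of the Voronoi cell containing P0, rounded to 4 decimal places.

Area of P0's cell: 1287.2520

1. box [0,78]×[0,97]: [(0, 0) (78, 0) (78, 97) (0, 97)]
2. ⊥bis P0·P1 via (28.195,57.855): [(0, 35.0898) (76.6766, 97) (0, 97)]  |A|=2373.5315
3. ⊥bis P0·P2 via (37.76,77.11): [(0, 35.0898) (35.8955, 64.0726) (40.6044, 97) (0, 97)]  |A|=1779.65
4. ⊥bis P0·P3 via (21.135,44.615): [(0, 37.8128) (5.6079, 39.6177) (35.8955, 64.0726) (40.6044, 97) (0, 97)]  |A|=1772.0148
5. ⊥bis P0·P4 via (16.495,59.72): [(0, 54.2409) (36.2096, 66.2686) (40.6044, 97) (0, 97)]  |A|=1398.0613
6. ⊥bis P0·P5 via (34.23,65.035): [(0, 54.2409) (34.7066, 65.7693) (36.5428, 68.5984) (40.6044, 97) (0, 97)]  |A|=1396.3936
7. ⊥bis P0·P6 via (34.45,78.195): [(0, 54.2409) (32.9051, 65.1709) (36.6807, 97) (0, 97)]  |A|=1287.252
8. ⊥bis P0·P7 via (25.42,46.705): [(0, 54.2409) (32.9051, 65.1709) (36.6807, 97) (0, 97)]  |A|=1287.252
9. canonical 4-gon: [(0, 54.2409) (32.9051, 65.1709) (36.6807, 97) (0, 97)]
10. shoelace: 1287.252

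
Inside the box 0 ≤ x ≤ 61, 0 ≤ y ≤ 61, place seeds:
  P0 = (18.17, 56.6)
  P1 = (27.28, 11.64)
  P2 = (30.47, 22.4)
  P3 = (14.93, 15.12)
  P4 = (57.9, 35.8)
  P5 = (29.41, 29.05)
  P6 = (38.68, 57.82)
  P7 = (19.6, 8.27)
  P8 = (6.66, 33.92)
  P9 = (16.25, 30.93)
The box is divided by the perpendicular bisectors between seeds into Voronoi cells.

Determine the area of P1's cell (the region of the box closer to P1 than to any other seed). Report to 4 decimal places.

Area of P1's cell: 453.4746

1. box [0,61]×[0,61]: [(0, 0) (61, 0) (61, 61) (0, 61)]
2. ⊥bis P1·P0 via (22.725,34.12): [(0, 29.5154) (0, 0) (61, 0) (61, 41.8755)]  |A|=2177.4198
3. ⊥bis P1·P2 via (28.875,17.02): [(0, 25.5805) (0, 0) (61, 0) (61, 7.496)]  |A|=1008.8326
4. ⊥bis P1·P3 via (21.105,13.38): [(22.6507, 18.8653) (17.3348, 0) (61, 0) (61, 7.496)]  |A|=555.6117
5. ⊥bis P1·P4 via (42.59,23.72): [(53.6786, 9.6665) (22.6507, 18.8653) (17.3348, 0) (61, 0) (61, 0.3875)]  |A|=529.5895
6. ⊥bis P1·P5 via (28.345,20.345): [(53.6786, 9.6665) (22.6507, 18.8653) (17.3348, 0) (61, 0) (61, 0.3875)]  |A|=529.5895
7. ⊥bis P1·P6 via (32.98,34.73): [(53.6786, 9.6665) (22.6507, 18.8653) (17.3348, 0) (61, 0) (61, 0.3875)]  |A|=529.5895
8. ⊥bis P1·P7 via (23.44,9.955): [(53.6786, 9.6665) (22.6507, 18.8653) (21.4304, 14.5348) (27.8083, 0) (61, 0) (61, 0.3875)]  |A|=453.4746
9. ⊥bis P1·P8 via (16.97,22.78): [(53.6786, 9.6665) (22.6507, 18.8653) (21.4304, 14.5348) (27.8083, 0) (61, 0) (61, 0.3875)]  |A|=453.4746
10. ⊥bis P1·P9 via (21.765,21.285): [(53.6786, 9.6665) (22.6507, 18.8653) (21.4304, 14.5348) (27.8083, 0) (61, 0) (61, 0.3875)]  |A|=453.4746
11. canonical 6-gon: [(53.6786, 9.6665) (22.6507, 18.8653) (21.4304, 14.5348) (27.8083, 0) (61, 0) (61, 0.3875)]
12. shoelace: 453.4746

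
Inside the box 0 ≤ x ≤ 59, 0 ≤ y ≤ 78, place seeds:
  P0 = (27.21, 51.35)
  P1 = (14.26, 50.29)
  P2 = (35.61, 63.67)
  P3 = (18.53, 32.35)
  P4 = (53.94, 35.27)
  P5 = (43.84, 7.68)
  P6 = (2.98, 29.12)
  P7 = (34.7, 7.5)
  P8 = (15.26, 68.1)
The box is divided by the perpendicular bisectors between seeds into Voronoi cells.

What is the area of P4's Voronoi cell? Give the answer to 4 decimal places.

1. box [0,59]×[0,78]: [(0, 0) (59, 0) (59, 78) (0, 78)]
2. ⊥bis P4·P0 via (40.575,43.31): [(14.5209, 0) (59, 0) (59, 73.9381)]  |A|=1644.3488
3. ⊥bis P4·P1 via (34.1,42.78): [(23.6523, 15.1792) (17.9066, 0) (59, 0) (59, 73.9381)]  |A|=1618.6534
4. ⊥bis P4·P2 via (44.775,49.47): [(43.9669, 48.9485) (23.6523, 15.1792) (17.9066, 0) (59, 0) (59, 58.6511)]  |A|=1503.7482
5. ⊥bis P4·P3 via (36.235,33.81): [(43.9669, 48.9485) (36.0692, 35.82) (39.0231, 0) (59, 0) (59, 58.6511)]  |A|=1090.6105
6. ⊥bis P4·P5 via (48.89,21.475): [(43.9669, 48.9485) (36.0692, 35.82) (36.8899, 25.8679) (59, 17.774) (59, 58.6511)]  |A|=635.7374
7. ⊥bis P4·P6 via (28.46,32.195): [(43.9669, 48.9485) (36.0692, 35.82) (36.8899, 25.8679) (59, 17.774) (59, 58.6511)]  |A|=635.7374
8. ⊥bis P4·P7 via (44.32,21.385): [(43.9669, 48.9485) (36.0692, 35.82) (36.8318, 26.5731) (38.9247, 25.123) (59, 17.774) (59, 58.6511)]  |A|=635.0417
9. ⊥bis P4·P8 via (34.6,51.685): [(43.9669, 48.9485) (36.0692, 35.82) (36.8318, 26.5731) (38.9247, 25.123) (59, 17.774) (59, 58.6511)]  |A|=635.0417
10. canonical 6-gon: [(43.9669, 48.9485) (36.0692, 35.82) (36.8318, 26.5731) (38.9247, 25.123) (59, 17.774) (59, 58.6511)]
11. shoelace: 635.0417

Area of P4's cell: 635.0417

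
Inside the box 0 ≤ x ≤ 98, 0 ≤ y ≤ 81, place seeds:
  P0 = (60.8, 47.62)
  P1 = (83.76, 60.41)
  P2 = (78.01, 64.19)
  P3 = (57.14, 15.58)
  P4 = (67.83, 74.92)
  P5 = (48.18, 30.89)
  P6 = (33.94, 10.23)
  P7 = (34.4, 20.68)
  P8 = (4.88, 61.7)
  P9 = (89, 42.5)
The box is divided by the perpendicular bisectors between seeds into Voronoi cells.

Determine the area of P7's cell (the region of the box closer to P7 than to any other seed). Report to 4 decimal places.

Area of P7's cell: 869.5699

1. box [0,98]×[0,81]: [(0, 0) (98, 0) (98, 81) (0, 81)]
2. ⊥bis P7·P0 via (47.6,34.15): [(0, 80.7959) (0, 0) (82.4485, 0)]  |A|=3330.7505
3. ⊥bis P7·P1 via (59.08,40.545): [(0, 80.7959) (0, 0) (82.4485, 0)]  |A|=3330.7505
4. ⊥bis P7·P2 via (56.205,42.435): [(0, 80.7959) (0, 0) (82.4485, 0)]  |A|=3330.7505
5. ⊥bis P7·P3 via (45.77,18.13): [(49.0452, 32.7337) (0, 80.7959) (0, 0) (41.7039, 0)]  |A|=2663.8889
6. ⊥bis P7·P4 via (51.115,47.8): [(49.0452, 32.7337) (4.103, 76.7751) (0, 79.304) (0, 0) (41.7039, 0)]  |A|=2660.8282
7. ⊥bis P7·P5 via (41.29,25.785): [(46.0469, 19.3648) (3.0115, 77.4479) (0, 79.304) (0, 0) (41.7039, 0)]  |A|=2277.1647
8. ⊥bis P7·P6 via (34.17,15.455): [(45.0625, 14.9755) (46.0469, 19.3648) (3.0115, 77.4479) (0, 79.304) (0, 16.9591)]  |A|=1582.7851
9. ⊥bis P7·P8 via (19.64,41.19): [(45.0625, 14.9755) (46.0469, 19.3648) (26.3162, 45.9945) (0, 27.0561) (0, 16.9591)]  |A|=869.5699
10. ⊥bis P7·P9 via (61.7,31.59): [(45.0625, 14.9755) (46.0469, 19.3648) (26.3162, 45.9945) (0, 27.0561) (0, 16.9591)]  |A|=869.5699
11. canonical 5-gon: [(45.0625, 14.9755) (46.0469, 19.3648) (26.3162, 45.9945) (0, 27.0561) (0, 16.9591)]
12. shoelace: 869.5699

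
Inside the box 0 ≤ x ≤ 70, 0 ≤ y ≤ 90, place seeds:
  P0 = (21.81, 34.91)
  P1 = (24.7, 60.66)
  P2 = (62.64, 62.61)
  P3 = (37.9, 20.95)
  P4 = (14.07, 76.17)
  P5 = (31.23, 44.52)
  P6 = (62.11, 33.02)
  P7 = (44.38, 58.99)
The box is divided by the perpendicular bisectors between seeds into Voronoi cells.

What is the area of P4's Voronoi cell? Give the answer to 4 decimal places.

Area of P4's cell: 842.2487

1. box [0,70]×[0,90]: [(0, 0) (70, 0) (70, 90) (0, 90)]
2. ⊥bis P4·P0 via (17.94,55.54): [(0, 52.1746) (70, 65.306) (70, 90) (0, 90)]  |A|=2188.179
3. ⊥bis P4·P1 via (19.385,68.415): [(0, 55.1292) (50.8792, 90) (0, 90)]  |A|=887.0989
4. ⊥bis P4·P2 via (38.355,69.39): [(0, 55.1292) (42.507, 84.262) (44.109, 90) (0, 90)]  |A|=867.6752
5. ⊥bis P4·P3 via (25.985,48.56): [(0, 55.1292) (42.507, 84.262) (44.109, 90) (0, 90)]  |A|=867.6752
6. ⊥bis P4·P5 via (22.65,60.345): [(0, 55.1292) (42.507, 84.262) (44.109, 90) (0, 90)]  |A|=867.6752
7. ⊥bis P4·P6 via (38.09,54.595): [(0, 55.1292) (42.507, 84.262) (44.109, 90) (0, 90)]  |A|=867.6752
8. ⊥bis P4·P7 via (29.225,67.58): [(0, 55.1292) (36.2498, 79.9735) (41.9329, 90) (0, 90)]  |A|=842.2487
9. canonical 4-gon: [(0, 55.1292) (36.2498, 79.9735) (41.9329, 90) (0, 90)]
10. shoelace: 842.2487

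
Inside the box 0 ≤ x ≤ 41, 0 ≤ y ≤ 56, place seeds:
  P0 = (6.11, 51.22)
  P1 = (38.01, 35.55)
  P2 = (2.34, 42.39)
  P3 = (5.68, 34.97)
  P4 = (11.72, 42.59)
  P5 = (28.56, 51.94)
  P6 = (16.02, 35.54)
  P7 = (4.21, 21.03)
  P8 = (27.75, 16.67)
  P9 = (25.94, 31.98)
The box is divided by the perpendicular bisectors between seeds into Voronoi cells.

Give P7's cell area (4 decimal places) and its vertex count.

Area of P7's cell: 403.3492 (5 vertices)

1. box [0,41]×[0,56]: [(0, 0) (41, 0) (41, 56) (0, 56)]
2. ⊥bis P7·P0 via (5.16,36.125): [(0, 36.4497) (0, 0) (41, 0) (41, 33.8694)]  |A|=1441.5428
3. ⊥bis P7·P1 via (21.11,28.29): [(18.0939, 35.311) (0, 36.4497) (0, 0) (33.263, 0)]  |A|=917.0333
4. ⊥bis P7·P2 via (3.275,31.71): [(19.0476, 33.0908) (0, 31.4233) (0, 0) (33.263, 0)]  |A|=849.6195
5. ⊥bis P7·P3 via (4.945,28): [(22.0075, 26.2007) (0, 28.5215) (0, 0) (33.263, 0)]  |A|=749.6005
6. ⊥bis P7·P4 via (7.965,31.81): [(22.0075, 26.2007) (0, 28.5215) (0, 0) (33.263, 0)]  |A|=749.6005
7. ⊥bis P7·P5 via (16.385,36.485): [(22.0075, 26.2007) (0, 28.5215) (0, 0) (33.263, 0)]  |A|=749.6005
8. ⊥bis P7·P6 via (10.115,28.285): [(27.0246, 14.5219) (11.2868, 27.3312) (0, 28.5215) (0, 0) (33.263, 0)]  |A|=689.8339
9. ⊥bis P7·P8 via (15.98,18.85): [(16.7303, 22.9007) (11.2868, 27.3312) (0, 28.5215) (0, 0) (12.4887, 0)]  |A|=403.3492
10. ⊥bis P7·P9 via (15.075,26.505): [(16.7303, 22.9007) (11.2868, 27.3312) (0, 28.5215) (0, 0) (12.4887, 0)]  |A|=403.3492
11. canonical 5-gon: [(16.7303, 22.9007) (11.2868, 27.3312) (0, 28.5215) (0, 0) (12.4887, 0)]
12. shoelace: 403.3492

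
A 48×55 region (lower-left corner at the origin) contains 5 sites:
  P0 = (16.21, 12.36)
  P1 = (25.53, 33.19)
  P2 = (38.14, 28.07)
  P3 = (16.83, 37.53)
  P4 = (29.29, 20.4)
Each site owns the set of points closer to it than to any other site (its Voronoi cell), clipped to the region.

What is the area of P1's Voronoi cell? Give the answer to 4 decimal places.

Area of P1's cell: 355.5885

1. box [0,48]×[0,55]: [(0, 0) (48, 0) (48, 55) (0, 55)]
2. ⊥bis P1·P0 via (20.87,22.775): [(0, 32.1129) (48, 10.6362) (48, 55) (0, 55)]  |A|=1614.0221
3. ⊥bis P1·P2 via (31.835,30.63): [(0, 32.1129) (27.4502, 19.8308) (41.7299, 55) (0, 55)]  |A|=1047.9314
4. ⊥bis P1·P3 via (21.18,35.36): [(15.991, 24.958) (27.4502, 19.8308) (41.7299, 55) (30.9774, 55)]  |A|=399.6265
5. ⊥bis P1·P4 via (27.41,26.795): [(15.991, 24.958) (18.0411, 24.0407) (30.6666, 27.7524) (41.7299, 55) (30.9774, 55)]  |A|=355.5885
6. canonical 5-gon: [(15.991, 24.958) (18.0411, 24.0407) (30.6666, 27.7524) (41.7299, 55) (30.9774, 55)]
7. shoelace: 355.5885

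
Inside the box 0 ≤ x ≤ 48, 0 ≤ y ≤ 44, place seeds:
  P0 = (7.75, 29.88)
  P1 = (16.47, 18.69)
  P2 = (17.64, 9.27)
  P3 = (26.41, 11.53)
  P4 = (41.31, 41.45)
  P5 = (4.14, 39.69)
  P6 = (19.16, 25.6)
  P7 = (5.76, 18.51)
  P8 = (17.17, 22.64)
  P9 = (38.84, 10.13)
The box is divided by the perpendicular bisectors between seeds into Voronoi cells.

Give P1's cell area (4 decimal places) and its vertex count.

Area of P1's cell: 77.8805 (4 vertices)

1. box [0,48]×[0,44]: [(0, 0) (48, 0) (48, 44) (0, 44)]
2. ⊥bis P1·P0 via (12.11,24.285): [(0, 14.8481) (0, 0) (48, 0) (48, 44) (37.4094, 44)]  |A|=1566.7218
3. ⊥bis P1·P2 via (17.055,13.98): [(0, 14.8481) (0, 11.8617) (48, 17.8235) (48, 44) (37.4094, 44)]  |A|=854.2772
4. ⊥bis P1·P3 via (21.44,15.11): [(0, 14.8481) (0, 11.8617) (20.9769, 14.4671) (42.2501, 44) (37.4094, 44)]  |A|=415.6867
5. ⊥bis P1·P4 via (28.89,30.07): [(24.9924, 34.3238) (0, 14.8481) (0, 11.8617) (20.9769, 14.4671) (30.7521, 28.0377)]  |A|=310.1589
6. ⊥bis P1·P5 via (10.305,29.19): [(24.9924, 34.3238) (0, 14.8481) (0, 11.8617) (20.9769, 14.4671) (30.7521, 28.0377)]  |A|=310.1589
7. ⊥bis P1·P6 via (17.815,22.145): [(12.1792, 24.339) (0, 14.8481) (0, 11.8617) (20.9769, 14.4671) (24.6038, 19.5022)]  |A|=173.2374
8. ⊥bis P1·P7 via (11.115,18.6): [(12.1792, 24.339) (11.0336, 23.4462) (11.2049, 13.2534) (20.9769, 14.4671) (24.6038, 19.5022)]  |A|=99.5388
9. ⊥bis P1·P8 via (16.82,20.665): [(11.0631, 21.6852) (11.2049, 13.2534) (20.9769, 14.4671) (24.4654, 19.3101)]  |A|=77.8805
10. ⊥bis P1·P9 via (27.655,14.41): [(11.0631, 21.6852) (11.2049, 13.2534) (20.9769, 14.4671) (24.4654, 19.3101)]  |A|=77.8805
11. canonical 4-gon: [(11.0631, 21.6852) (11.2049, 13.2534) (20.9769, 14.4671) (24.4654, 19.3101)]
12. shoelace: 77.8805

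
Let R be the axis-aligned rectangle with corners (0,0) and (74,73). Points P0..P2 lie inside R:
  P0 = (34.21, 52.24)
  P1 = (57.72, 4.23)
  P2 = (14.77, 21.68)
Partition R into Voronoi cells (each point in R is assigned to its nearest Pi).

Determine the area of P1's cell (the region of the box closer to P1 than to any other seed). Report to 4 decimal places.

1. box [0,74]×[0,73]: [(0, 0) (74, 0) (74, 73) (0, 73)]
2. ⊥bis P1·P0 via (45.965,28.235): [(0, 5.7264) (0, 0) (74, 0) (74, 41.9634)]  |A|=1764.525
3. ⊥bis P1·P2 via (36.245,12.955): [(41.5808, 26.0881) (30.9816, 0) (74, 0) (74, 41.9634)]  |A|=1241.3455
4. canonical 4-gon: [(41.5808, 26.0881) (30.9816, 0) (74, 0) (74, 41.9634)]
5. shoelace: 1241.3455

Area of P1's cell: 1241.3455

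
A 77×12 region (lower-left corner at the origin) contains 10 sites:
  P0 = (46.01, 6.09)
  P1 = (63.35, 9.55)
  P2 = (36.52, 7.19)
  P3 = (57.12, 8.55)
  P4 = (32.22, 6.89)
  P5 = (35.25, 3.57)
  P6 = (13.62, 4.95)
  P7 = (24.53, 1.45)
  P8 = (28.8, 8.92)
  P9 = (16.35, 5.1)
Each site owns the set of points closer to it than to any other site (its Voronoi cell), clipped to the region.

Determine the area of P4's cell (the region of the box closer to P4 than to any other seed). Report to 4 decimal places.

1. box [0,77]×[0,12]: [(0, 0) (77, 0) (77, 12) (0, 12)]
2. ⊥bis P4·P0 via (39.115,6.49): [(0, 0) (38.7385, 0) (39.4347, 12) (0, 12)]  |A|=469.0389
3. ⊥bis P4·P1 via (47.785,8.22): [(0, 0) (38.7385, 0) (39.4347, 12) (0, 12)]  |A|=469.0389
4. ⊥bis P4·P2 via (34.37,7.04): [(0, 0) (34.8612, 0) (34.024, 12) (0, 12)]  |A|=413.3107
5. ⊥bis P4·P3 via (44.67,7.72): [(0, 0) (34.8612, 0) (34.024, 12) (0, 12)]  |A|=413.3107
6. ⊥bis P4·P5 via (33.735,5.23): [(0, 0) (28.0044, 0) (34.4507, 5.8832) (34.024, 12) (0, 12)]  |A|=393.141
7. ⊥bis P4·P6 via (22.92,5.92): [(23.5375, 0) (28.0044, 0) (34.4507, 5.8832) (34.024, 12) (22.2858, 12)]  |A|=118.2011
8. ⊥bis P4·P7 via (28.375,4.17): [(30.0222, 1.8415) (34.4507, 5.8832) (34.024, 12) (22.836, 12)]  |A|=71.2331
9. ⊥bis P4·P8 via (30.51,7.905): [(28.3304, 4.233) (30.0222, 1.8415) (34.4507, 5.8832) (34.024, 12) (32.9407, 12)]  |A|=31.9916
10. ⊥bis P4·P9 via (24.285,5.995): [(28.3304, 4.233) (30.0222, 1.8415) (34.4507, 5.8832) (34.024, 12) (32.9407, 12)]  |A|=31.9916
11. canonical 5-gon: [(28.3304, 4.233) (30.0222, 1.8415) (34.4507, 5.8832) (34.024, 12) (32.9407, 12)]
12. shoelace: 31.9916

Area of P4's cell: 31.9916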